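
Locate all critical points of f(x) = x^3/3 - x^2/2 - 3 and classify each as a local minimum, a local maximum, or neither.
f'(x) = x*(x - 1)

Solve f'(x) = 0:
  Factor: x^2 - x = x*(x - 1) = 0.
  ⇒ x = 0, 1

f''(x) = 2*x - 1
Second-derivative test at each critical point:
  f''(0) = -1 < 0 → local maximum
  f''(1) = 1 > 0 → local minimum

Critical points: x = 0 (local maximum); x = 1 (local minimum)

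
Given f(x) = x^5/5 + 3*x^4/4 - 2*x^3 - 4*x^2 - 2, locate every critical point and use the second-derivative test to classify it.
f'(x) = x*(x^3 + 3*x^2 - 6*x - 8)

Solve f'(x) = 0:
  Factor: x^4 + 3*x^3 - 6*x^2 - 8*x = x*(x - 2)*(x + 1)*(x + 4) = 0.
  ⇒ x = -4, -1, 0, 2

f''(x) = 4*x^3 + 9*x^2 - 12*x - 8
Second-derivative test at each critical point:
  f''(-4) = -72 < 0 → local maximum
  f''(-1) = 9 > 0 → local minimum
  f''(0) = -8 < 0 → local maximum
  f''(2) = 36 > 0 → local minimum

Critical points: x = -4 (local maximum); x = -1 (local minimum); x = 0 (local maximum); x = 2 (local minimum)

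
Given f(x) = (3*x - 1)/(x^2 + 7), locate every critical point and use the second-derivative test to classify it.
f'(x) = (-3*x^2 + 2*x + 21)/(x^4 + 14*x^2 + 49)

Solve f'(x) = 0:
  f'(x) = -(x - 3)*(3*x + 7)/(x^2 + 7)^2; the denominator is positive wherever f is defined, so f'(x) = 0 ⇔ -3*x^2 + 2*x + 21 = 0.
  Factor: -3*x^2 + 2*x + 21 = -(x - 3)*(3*x + 7) = 0.
  ⇒ x = -7/3, 3

f''(x) = 2*(4*x^2*(3*x - 1) + (1 - 9*x)*(x^2 + 7))/(x^2 + 7)^3
Second-derivative test at each critical point:
  f''(-7/3) = 81/784 > 0 → local minimum
  f''(3) = -1/16 < 0 → local maximum

Critical points: x = -7/3 (local minimum); x = 3 (local maximum)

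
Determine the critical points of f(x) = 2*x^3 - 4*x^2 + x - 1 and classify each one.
f'(x) = 6*x^2 - 8*x + 1

Solve f'(x) = 0:
  6*x^2 - 8*x + 1 = 0 has no rational roots; quadratic formula: x = (8 ± √40)/12.
  ⇒ x = 2/3 - sqrt(10)/6 ≈ 0.1396, sqrt(10)/6 + 2/3 ≈ 1.1937

f''(x) = 12*x - 8
Second-derivative test at each critical point:
  f''(0.1396) = -6.3246 < 0 → local maximum
  f''(1.1937) = 6.3246 > 0 → local minimum

Critical points: x = 2/3 - sqrt(10)/6 ≈ 0.1396 (local maximum); x = sqrt(10)/6 + 2/3 ≈ 1.1937 (local minimum)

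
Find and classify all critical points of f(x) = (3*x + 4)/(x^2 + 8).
f'(x) = (-3*x^2 - 8*x + 24)/(x^4 + 16*x^2 + 64)

Solve f'(x) = 0:
  f'(x) = -(3*x^2 + 8*x - 24)/(x^2 + 8)^2; the denominator is positive wherever f is defined, so f'(x) = 0 ⇔ -3*x^2 - 8*x + 24 = 0.
  3*x^2 + 8*x - 24 = 0 has no rational roots; quadratic formula: x = (-8 ± √352)/6.
  ⇒ x = -2*sqrt(22)/3 - 4/3 ≈ -4.4603, -4/3 + 2*sqrt(22)/3 ≈ 1.7936

f''(x) = 2*(4*x^2*(3*x + 4) - (9*x + 4)*(x^2 + 8))/(x^2 + 8)^3
Second-derivative test at each critical point:
  f''(-4.4603) = 0.0241 > 0 → local minimum
  f''(1.7936) = -0.1491 < 0 → local maximum

Critical points: x = -2*sqrt(22)/3 - 4/3 ≈ -4.4603 (local minimum); x = -4/3 + 2*sqrt(22)/3 ≈ 1.7936 (local maximum)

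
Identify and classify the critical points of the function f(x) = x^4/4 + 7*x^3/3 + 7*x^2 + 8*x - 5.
f'(x) = x^3 + 7*x^2 + 14*x + 8

Solve f'(x) = 0:
  Factor: x^3 + 7*x^2 + 14*x + 8 = (x + 1)*(x + 2)*(x + 4) = 0.
  ⇒ x = -4, -2, -1

f''(x) = 3*x^2 + 14*x + 14
Second-derivative test at each critical point:
  f''(-4) = 6 > 0 → local minimum
  f''(-2) = -2 < 0 → local maximum
  f''(-1) = 3 > 0 → local minimum

Critical points: x = -4 (local minimum); x = -2 (local maximum); x = -1 (local minimum)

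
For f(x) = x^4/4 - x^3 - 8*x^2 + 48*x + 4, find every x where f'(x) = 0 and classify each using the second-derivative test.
f'(x) = x^3 - 3*x^2 - 16*x + 48

Solve f'(x) = 0:
  Factor: x^3 - 3*x^2 - 16*x + 48 = (x - 4)*(x - 3)*(x + 4) = 0.
  ⇒ x = -4, 3, 4

f''(x) = 3*x^2 - 6*x - 16
Second-derivative test at each critical point:
  f''(-4) = 56 > 0 → local minimum
  f''(3) = -7 < 0 → local maximum
  f''(4) = 8 > 0 → local minimum

Critical points: x = -4 (local minimum); x = 3 (local maximum); x = 4 (local minimum)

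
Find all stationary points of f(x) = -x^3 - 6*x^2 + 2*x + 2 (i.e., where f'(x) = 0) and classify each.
f'(x) = -3*x^2 - 12*x + 2

Solve f'(x) = 0:
  3*x^2 + 12*x - 2 = 0 has no rational roots; quadratic formula: x = (-12 ± √168)/6.
  ⇒ x = -sqrt(42)/3 - 2 ≈ -4.1602, -2 + sqrt(42)/3 ≈ 0.1602

f''(x) = -6*x - 12
Second-derivative test at each critical point:
  f''(-4.1602) = 12.9615 > 0 → local minimum
  f''(0.1602) = -12.9615 < 0 → local maximum

Critical points: x = -sqrt(42)/3 - 2 ≈ -4.1602 (local minimum); x = -2 + sqrt(42)/3 ≈ 0.1602 (local maximum)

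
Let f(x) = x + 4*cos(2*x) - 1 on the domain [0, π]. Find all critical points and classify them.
f'(x) = 1 - 8*sin(2*x)

Solve f'(x) = 0 on [0, π]:
  f'(x) = 0 ⇔ sin(2*x) = 1/8, i.e. 2*x = arcsin(1/8) + 2nπ or 2*x = π − arcsin(1/8) + 2nπ; keep the solutions lying in [0, π].
  ⇒ x = asin(1/8)/2 ≈ 0.0627, -asin(1/8)/2 + pi/2 ≈ 1.5081

f''(x) = -16*cos(2*x)
Second-derivative test at each critical point:
  f''(0.0627) = -15.8745 < 0 → local maximum
  f''(1.5081) = 15.8745 > 0 → local minimum

Critical points: x = asin(1/8)/2 ≈ 0.0627 (local maximum); x = -asin(1/8)/2 + pi/2 ≈ 1.5081 (local minimum)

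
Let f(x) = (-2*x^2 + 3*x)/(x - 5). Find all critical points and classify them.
f'(x) = (-2*x^2 + 20*x - 15)/(x^2 - 10*x + 25)

Solve f'(x) = 0:
  f'(x) = -(2*x^2 - 20*x + 15)/(x - 5)^2; the denominator is positive wherever f is defined, so f'(x) = 0 ⇔ -2*x^2 + 20*x - 15 = 0.
  2*x^2 - 20*x + 15 = 0 has no rational roots; quadratic formula: x = (20 ± √280)/4.
  ⇒ x = 5 - sqrt(70)/2 ≈ 0.8167, sqrt(70)/2 + 5 ≈ 9.1833

f''(x) = -70/(x^3 - 15*x^2 + 75*x - 125)
Second-derivative test at each critical point:
  f''(0.8167) = 0.9562 > 0 → local minimum
  f''(9.1833) = -0.9562 < 0 → local maximum

Critical points: x = 5 - sqrt(70)/2 ≈ 0.8167 (local minimum); x = sqrt(70)/2 + 5 ≈ 9.1833 (local maximum)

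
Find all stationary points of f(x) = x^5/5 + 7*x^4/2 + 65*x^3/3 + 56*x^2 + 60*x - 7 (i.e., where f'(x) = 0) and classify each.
f'(x) = x^4 + 14*x^3 + 65*x^2 + 112*x + 60

Solve f'(x) = 0:
  Factor: x^4 + 14*x^3 + 65*x^2 + 112*x + 60 = (x + 1)*(x + 2)*(x + 5)*(x + 6) = 0.
  ⇒ x = -6, -5, -2, -1

f''(x) = 4*x^3 + 42*x^2 + 130*x + 112
Second-derivative test at each critical point:
  f''(-6) = -20 < 0 → local maximum
  f''(-5) = 12 > 0 → local minimum
  f''(-2) = -12 < 0 → local maximum
  f''(-1) = 20 > 0 → local minimum

Critical points: x = -6 (local maximum); x = -5 (local minimum); x = -2 (local maximum); x = -1 (local minimum)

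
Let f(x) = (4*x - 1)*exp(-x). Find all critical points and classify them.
f'(x) = (5 - 4*x)*exp(-x)

Solve f'(x) = 0:
  f'(x) = (5 - 4*x)·exp(-x) and exp(-x) > 0 for every x, so f'(x) = 0 ⇔ 5 - 4*x = 0.
  5 - 4*x = 0.
  ⇒ x = 5/4

f''(x) = (4*x - 9)*exp(-x)
Second-derivative test at each critical point:
  f''(5/4) = -1.1460 < 0 → local maximum

Critical points: x = 5/4 (local maximum)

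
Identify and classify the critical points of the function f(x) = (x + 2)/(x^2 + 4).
f'(x) = (x^2 - 2*x*(x + 2) + 4)/(x^2 + 4)^2

Solve f'(x) = 0:
  f'(x) = -(x^2 + 4*x - 4)/(x^2 + 4)^2; the denominator is positive wherever f is defined, so f'(x) = 0 ⇔ -x^2 - 4*x + 4 = 0.
  x^2 + 4*x - 4 = 0 has no rational roots; quadratic formula: x = (-4 ± √32)/2.
  ⇒ x = -2*sqrt(2) - 2 ≈ -4.8284, -2 + 2*sqrt(2) ≈ 0.8284

f''(x) = 2*(4*x^2*(x + 2) - (3*x + 2)*(x^2 + 4))/(x^2 + 4)^3
Second-derivative test at each critical point:
  f''(-4.8284) = 0.0076 > 0 → local minimum
  f''(0.8284) = -0.2576 < 0 → local maximum

Critical points: x = -2*sqrt(2) - 2 ≈ -4.8284 (local minimum); x = -2 + 2*sqrt(2) ≈ 0.8284 (local maximum)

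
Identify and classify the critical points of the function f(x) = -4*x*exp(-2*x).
f'(x) = 4*(2*x - 1)*exp(-2*x)

Solve f'(x) = 0:
  f'(x) = (8*x - 4)·exp(-2*x) and exp(-2*x) > 0 for every x, so f'(x) = 0 ⇔ 8*x - 4 = 0.
  Factor: 8*x - 4 = 4*(2*x - 1) = 0.
  ⇒ x = 1/2

f''(x) = 16*(1 - x)*exp(-2*x)
Second-derivative test at each critical point:
  f''(1/2) = 2.9430 > 0 → local minimum

Critical points: x = 1/2 (local minimum)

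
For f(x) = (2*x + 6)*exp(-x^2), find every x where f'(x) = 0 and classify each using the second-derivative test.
f'(x) = 2*(-2*x*(x + 3) + 1)*exp(-x^2)

Solve f'(x) = 0:
  f'(x) = (-4*x^2 - 12*x + 2)·exp(-x^2) and exp(-x^2) > 0 for every x, so f'(x) = 0 ⇔ -4*x^2 - 12*x + 2 = 0.
  Factor: -4*x^2 - 12*x + 2 = -2*(2*x^2 + 6*x - 1); 2*x^2 + 6*x - 1 = 0 has no rational roots; quadratic formula: x = (-6 ± √44)/4.
  ⇒ x = -sqrt(11)/2 - 3/2 ≈ -3.1583, -3/2 + sqrt(11)/2 ≈ 0.1583

f''(x) = 4*(2*x^2*(x + 3) - 3*x - 3)*exp(-x^2)
Second-derivative test at each critical point:
  f''(-3.1583) = 0.0006 > 0 → local minimum
  f''(0.1583) = -12.9381 < 0 → local maximum

Critical points: x = -sqrt(11)/2 - 3/2 ≈ -3.1583 (local minimum); x = -3/2 + sqrt(11)/2 ≈ 0.1583 (local maximum)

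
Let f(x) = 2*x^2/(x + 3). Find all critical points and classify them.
f'(x) = 2*x*(x + 6)/(x^2 + 6*x + 9)

Solve f'(x) = 0:
  f'(x) = 2*x*(x + 6)/(x + 3)^2; the denominator is positive wherever f is defined, so f'(x) = 0 ⇔ 2*x^2 + 12*x = 0.
  Factor: 2*x^2 + 12*x = 2*x*(x + 6) = 0.
  ⇒ x = -6, 0

f''(x) = 36/(x^3 + 9*x^2 + 27*x + 27)
Second-derivative test at each critical point:
  f''(-6) = -4/3 < 0 → local maximum
  f''(0) = 4/3 > 0 → local minimum

Critical points: x = -6 (local maximum); x = 0 (local minimum)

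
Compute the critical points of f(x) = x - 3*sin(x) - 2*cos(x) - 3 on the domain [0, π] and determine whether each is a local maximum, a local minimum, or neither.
f'(x) = 2*sin(x) - 3*cos(x) + 1

Solve f'(x) = 0 on [0, π]:
  f'(x) = 0 ⇔ 2*sin(x) - 3*cos(x) = -1. Write the left side as R·cos(x + φ) with R = √((-3)² + (-2)²) = sqrt(13), cos φ = -3*sqrt(13)/13, sin φ = -2*sqrt(13)/13; then cos(x + φ) = -sqrt(13)/13. Solve for x and keep the solutions lying in [0, π].
  ⇒ x = atan((-2 + 6*sqrt(3))/(3 + 4*sqrt(3))) ≈ 0.7018

f''(x) = 3*sin(x) + 2*cos(x)
Second-derivative test at each critical point:
  f''(0.7018) = 3.4641 > 0 → local minimum

Critical points: x = atan((-2 + 6*sqrt(3))/(3 + 4*sqrt(3))) ≈ 0.7018 (local minimum)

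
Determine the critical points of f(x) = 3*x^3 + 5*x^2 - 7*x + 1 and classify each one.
f'(x) = 9*x^2 + 10*x - 7

Solve f'(x) = 0:
  9*x^2 + 10*x - 7 = 0 has no rational roots; quadratic formula: x = (-10 ± √352)/18.
  ⇒ x = -2*sqrt(22)/9 - 5/9 ≈ -1.5979, -5/9 + 2*sqrt(22)/9 ≈ 0.4868

f''(x) = 18*x + 10
Second-derivative test at each critical point:
  f''(-1.5979) = -18.7617 < 0 → local maximum
  f''(0.4868) = 18.7617 > 0 → local minimum

Critical points: x = -2*sqrt(22)/9 - 5/9 ≈ -1.5979 (local maximum); x = -5/9 + 2*sqrt(22)/9 ≈ 0.4868 (local minimum)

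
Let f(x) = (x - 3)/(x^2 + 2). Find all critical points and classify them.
f'(x) = (x^2 - 2*x*(x - 3) + 2)/(x^2 + 2)^2

Solve f'(x) = 0:
  f'(x) = -(x^2 - 6*x - 2)/(x^2 + 2)^2; the denominator is positive wherever f is defined, so f'(x) = 0 ⇔ -x^2 + 6*x + 2 = 0.
  x^2 - 6*x - 2 = 0 has no rational roots; quadratic formula: x = (6 ± √44)/2.
  ⇒ x = 3 - sqrt(11) ≈ -0.3166, 3 + sqrt(11) ≈ 6.3166

f''(x) = 2*(4*x^2*(x - 3) + 3*(1 - x)*(x^2 + 2))/(x^2 + 2)^3
Second-derivative test at each critical point:
  f''(-0.3166) = 1.5038 > 0 → local minimum
  f''(6.3166) = -0.0038 < 0 → local maximum

Critical points: x = 3 - sqrt(11) ≈ -0.3166 (local minimum); x = 3 + sqrt(11) ≈ 6.3166 (local maximum)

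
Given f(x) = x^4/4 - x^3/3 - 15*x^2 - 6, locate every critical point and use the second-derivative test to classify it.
f'(x) = x*(x^2 - x - 30)

Solve f'(x) = 0:
  Factor: x^3 - x^2 - 30*x = x*(x - 6)*(x + 5) = 0.
  ⇒ x = -5, 0, 6

f''(x) = 3*x^2 - 2*x - 30
Second-derivative test at each critical point:
  f''(-5) = 55 > 0 → local minimum
  f''(0) = -30 < 0 → local maximum
  f''(6) = 66 > 0 → local minimum

Critical points: x = -5 (local minimum); x = 0 (local maximum); x = 6 (local minimum)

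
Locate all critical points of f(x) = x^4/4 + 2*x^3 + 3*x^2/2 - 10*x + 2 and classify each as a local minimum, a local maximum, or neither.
f'(x) = x^3 + 6*x^2 + 3*x - 10

Solve f'(x) = 0:
  Factor: x^3 + 6*x^2 + 3*x - 10 = (x - 1)*(x + 2)*(x + 5) = 0.
  ⇒ x = -5, -2, 1

f''(x) = 3*x^2 + 12*x + 3
Second-derivative test at each critical point:
  f''(-5) = 18 > 0 → local minimum
  f''(-2) = -9 < 0 → local maximum
  f''(1) = 18 > 0 → local minimum

Critical points: x = -5 (local minimum); x = -2 (local maximum); x = 1 (local minimum)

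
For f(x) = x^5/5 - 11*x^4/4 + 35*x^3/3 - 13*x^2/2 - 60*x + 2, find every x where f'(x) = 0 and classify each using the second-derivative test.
f'(x) = x^4 - 11*x^3 + 35*x^2 - 13*x - 60

Solve f'(x) = 0:
  Factor: x^4 - 11*x^3 + 35*x^2 - 13*x - 60 = (x - 5)*(x - 4)*(x - 3)*(x + 1) = 0.
  ⇒ x = -1, 3, 4, 5

f''(x) = 4*x^3 - 33*x^2 + 70*x - 13
Second-derivative test at each critical point:
  f''(-1) = -120 < 0 → local maximum
  f''(3) = 8 > 0 → local minimum
  f''(4) = -5 < 0 → local maximum
  f''(5) = 12 > 0 → local minimum

Critical points: x = -1 (local maximum); x = 3 (local minimum); x = 4 (local maximum); x = 5 (local minimum)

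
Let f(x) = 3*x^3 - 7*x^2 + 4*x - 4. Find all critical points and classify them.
f'(x) = 9*x^2 - 14*x + 4

Solve f'(x) = 0:
  9*x^2 - 14*x + 4 = 0 has no rational roots; quadratic formula: x = (14 ± √52)/18.
  ⇒ x = 7/9 - sqrt(13)/9 ≈ 0.3772, sqrt(13)/9 + 7/9 ≈ 1.1784

f''(x) = 18*x - 14
Second-derivative test at each critical point:
  f''(0.3772) = -7.2111 < 0 → local maximum
  f''(1.1784) = 7.2111 > 0 → local minimum

Critical points: x = 7/9 - sqrt(13)/9 ≈ 0.3772 (local maximum); x = sqrt(13)/9 + 7/9 ≈ 1.1784 (local minimum)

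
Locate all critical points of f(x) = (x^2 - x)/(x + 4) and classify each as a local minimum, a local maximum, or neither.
f'(x) = (x^2 + 8*x - 4)/(x^2 + 8*x + 16)

Solve f'(x) = 0:
  f'(x) = (x^2 + 8*x - 4)/(x + 4)^2; the denominator is positive wherever f is defined, so f'(x) = 0 ⇔ x^2 + 8*x - 4 = 0.
  x^2 + 8*x - 4 = 0 has no rational roots; quadratic formula: x = (-8 ± √80)/2.
  ⇒ x = -2*sqrt(5) - 4 ≈ -8.4721, -4 + 2*sqrt(5) ≈ 0.4721

f''(x) = 40/(x^3 + 12*x^2 + 48*x + 64)
Second-derivative test at each critical point:
  f''(-8.4721) = -0.4472 < 0 → local maximum
  f''(0.4721) = 0.4472 > 0 → local minimum

Critical points: x = -2*sqrt(5) - 4 ≈ -8.4721 (local maximum); x = -4 + 2*sqrt(5) ≈ 0.4721 (local minimum)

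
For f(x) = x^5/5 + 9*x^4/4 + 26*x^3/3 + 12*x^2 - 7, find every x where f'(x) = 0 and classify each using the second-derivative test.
f'(x) = x*(x^3 + 9*x^2 + 26*x + 24)

Solve f'(x) = 0:
  Factor: x^4 + 9*x^3 + 26*x^2 + 24*x = x*(x + 2)*(x + 3)*(x + 4) = 0.
  ⇒ x = -4, -3, -2, 0

f''(x) = 4*x^3 + 27*x^2 + 52*x + 24
Second-derivative test at each critical point:
  f''(-4) = -8 < 0 → local maximum
  f''(-3) = 3 > 0 → local minimum
  f''(-2) = -4 < 0 → local maximum
  f''(0) = 24 > 0 → local minimum

Critical points: x = -4 (local maximum); x = -3 (local minimum); x = -2 (local maximum); x = 0 (local minimum)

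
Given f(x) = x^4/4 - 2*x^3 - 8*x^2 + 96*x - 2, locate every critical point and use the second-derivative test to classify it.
f'(x) = x^3 - 6*x^2 - 16*x + 96

Solve f'(x) = 0:
  Factor: x^3 - 6*x^2 - 16*x + 96 = (x - 6)*(x - 4)*(x + 4) = 0.
  ⇒ x = -4, 4, 6

f''(x) = 3*x^2 - 12*x - 16
Second-derivative test at each critical point:
  f''(-4) = 80 > 0 → local minimum
  f''(4) = -16 < 0 → local maximum
  f''(6) = 20 > 0 → local minimum

Critical points: x = -4 (local minimum); x = 4 (local maximum); x = 6 (local minimum)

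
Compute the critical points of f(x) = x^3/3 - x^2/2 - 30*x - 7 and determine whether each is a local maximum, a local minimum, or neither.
f'(x) = x^2 - x - 30

Solve f'(x) = 0:
  Factor: x^2 - x - 30 = (x - 6)*(x + 5) = 0.
  ⇒ x = -5, 6

f''(x) = 2*x - 1
Second-derivative test at each critical point:
  f''(-5) = -11 < 0 → local maximum
  f''(6) = 11 > 0 → local minimum

Critical points: x = -5 (local maximum); x = 6 (local minimum)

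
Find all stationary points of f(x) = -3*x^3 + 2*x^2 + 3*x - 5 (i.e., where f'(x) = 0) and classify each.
f'(x) = -9*x^2 + 4*x + 3

Solve f'(x) = 0:
  9*x^2 - 4*x - 3 = 0 has no rational roots; quadratic formula: x = (4 ± √124)/18.
  ⇒ x = 2/9 - sqrt(31)/9 ≈ -0.3964, 2/9 + sqrt(31)/9 ≈ 0.8409

f''(x) = 4 - 18*x
Second-derivative test at each critical point:
  f''(-0.3964) = 11.1355 > 0 → local minimum
  f''(0.8409) = -11.1355 < 0 → local maximum

Critical points: x = 2/9 - sqrt(31)/9 ≈ -0.3964 (local minimum); x = 2/9 + sqrt(31)/9 ≈ 0.8409 (local maximum)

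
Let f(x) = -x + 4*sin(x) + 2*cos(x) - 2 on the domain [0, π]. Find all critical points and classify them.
f'(x) = -2*sin(x) + 4*cos(x) - 1

Solve f'(x) = 0 on [0, π]:
  f'(x) = 0 ⇔ -2*sin(x) + 4*cos(x) = 1. Write the left side as R·cos(x + φ) with R = √(4² + 2²) = 2*sqrt(5), cos φ = 2*sqrt(5)/5, sin φ = sqrt(5)/5; then cos(x + φ) = sqrt(5)/10. Solve for x and keep the solutions lying in [0, π].
  ⇒ x = atan((-1 + 2*sqrt(19))/(2 + sqrt(19))) ≈ 0.8816

f''(x) = -4*sin(x) - 2*cos(x)
Second-derivative test at each critical point:
  f''(0.8816) = -4.3589 < 0 → local maximum

Critical points: x = atan((-1 + 2*sqrt(19))/(2 + sqrt(19))) ≈ 0.8816 (local maximum)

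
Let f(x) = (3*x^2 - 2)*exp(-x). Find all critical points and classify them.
f'(x) = (-3*x^2 + 6*x + 2)*exp(-x)

Solve f'(x) = 0:
  f'(x) = (-3*x^2 + 6*x + 2)·exp(-x) and exp(-x) > 0 for every x, so f'(x) = 0 ⇔ -3*x^2 + 6*x + 2 = 0.
  3*x^2 - 6*x - 2 = 0 has no rational roots; quadratic formula: x = (6 ± √60)/6.
  ⇒ x = 1 - sqrt(15)/3 ≈ -0.2910, 1 + sqrt(15)/3 ≈ 2.2910

f''(x) = (3*x^2 - 12*x + 4)*exp(-x)
Second-derivative test at each critical point:
  f''(-0.2910) = 10.3622 > 0 → local minimum
  f''(2.2910) = -0.7836 < 0 → local maximum

Critical points: x = 1 - sqrt(15)/3 ≈ -0.2910 (local minimum); x = 1 + sqrt(15)/3 ≈ 2.2910 (local maximum)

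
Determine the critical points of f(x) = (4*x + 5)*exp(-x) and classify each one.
f'(x) = (-4*x - 1)*exp(-x)

Solve f'(x) = 0:
  f'(x) = (-4*x - 1)·exp(-x) and exp(-x) > 0 for every x, so f'(x) = 0 ⇔ -4*x - 1 = 0.
  -4*x - 1 = 0.
  ⇒ x = -1/4

f''(x) = (4*x - 3)*exp(-x)
Second-derivative test at each critical point:
  f''(-1/4) = -5.1361 < 0 → local maximum

Critical points: x = -1/4 (local maximum)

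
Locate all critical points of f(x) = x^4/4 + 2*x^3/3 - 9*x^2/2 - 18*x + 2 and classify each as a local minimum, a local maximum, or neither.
f'(x) = x^3 + 2*x^2 - 9*x - 18

Solve f'(x) = 0:
  Factor: x^3 + 2*x^2 - 9*x - 18 = (x - 3)*(x + 2)*(x + 3) = 0.
  ⇒ x = -3, -2, 3

f''(x) = 3*x^2 + 4*x - 9
Second-derivative test at each critical point:
  f''(-3) = 6 > 0 → local minimum
  f''(-2) = -5 < 0 → local maximum
  f''(3) = 30 > 0 → local minimum

Critical points: x = -3 (local minimum); x = -2 (local maximum); x = 3 (local minimum)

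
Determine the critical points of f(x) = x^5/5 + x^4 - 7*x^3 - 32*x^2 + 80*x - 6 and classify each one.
f'(x) = x^4 + 4*x^3 - 21*x^2 - 64*x + 80

Solve f'(x) = 0:
  Factor: x^4 + 4*x^3 - 21*x^2 - 64*x + 80 = (x - 4)*(x - 1)*(x + 4)*(x + 5) = 0.
  ⇒ x = -5, -4, 1, 4

f''(x) = 4*x^3 + 12*x^2 - 42*x - 64
Second-derivative test at each critical point:
  f''(-5) = -54 < 0 → local maximum
  f''(-4) = 40 > 0 → local minimum
  f''(1) = -90 < 0 → local maximum
  f''(4) = 216 > 0 → local minimum

Critical points: x = -5 (local maximum); x = -4 (local minimum); x = 1 (local maximum); x = 4 (local minimum)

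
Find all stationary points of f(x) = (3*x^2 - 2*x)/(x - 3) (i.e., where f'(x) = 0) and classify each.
f'(x) = 3*(x^2 - 6*x + 2)/(x^2 - 6*x + 9)

Solve f'(x) = 0:
  f'(x) = 3*(x^2 - 6*x + 2)/(x - 3)^2; the denominator is positive wherever f is defined, so f'(x) = 0 ⇔ 3*x^2 - 18*x + 6 = 0.
  Factor: 3*x^2 - 18*x + 6 = 3*(x^2 - 6*x + 2); x^2 - 6*x + 2 = 0 has no rational roots; quadratic formula: x = (6 ± √28)/2.
  ⇒ x = 3 - sqrt(7) ≈ 0.3542, sqrt(7) + 3 ≈ 5.6458

f''(x) = 42/(x^3 - 9*x^2 + 27*x - 27)
Second-derivative test at each critical point:
  f''(0.3542) = -2.2678 < 0 → local maximum
  f''(5.6458) = 2.2678 > 0 → local minimum

Critical points: x = 3 - sqrt(7) ≈ 0.3542 (local maximum); x = sqrt(7) + 3 ≈ 5.6458 (local minimum)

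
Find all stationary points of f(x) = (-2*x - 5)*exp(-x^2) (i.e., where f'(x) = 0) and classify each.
f'(x) = 2*(x*(2*x + 5) - 1)*exp(-x^2)

Solve f'(x) = 0:
  f'(x) = (4*x^2 + 10*x - 2)·exp(-x^2) and exp(-x^2) > 0 for every x, so f'(x) = 0 ⇔ 4*x^2 + 10*x - 2 = 0.
  Factor: 4*x^2 + 10*x - 2 = 2*(2*x^2 + 5*x - 1); 2*x^2 + 5*x - 1 = 0 has no rational roots; quadratic formula: x = (-5 ± √33)/4.
  ⇒ x = -sqrt(33)/4 - 5/4 ≈ -2.6861, -5/4 + sqrt(33)/4 ≈ 0.1861

f''(x) = 2*(-4*x^3 - 10*x^2 + 6*x + 5)*exp(-x^2)
Second-derivative test at each critical point:
  f''(-2.6861) = -0.0084 < 0 → local maximum
  f''(0.1861) = 11.0979 > 0 → local minimum

Critical points: x = -sqrt(33)/4 - 5/4 ≈ -2.6861 (local maximum); x = -5/4 + sqrt(33)/4 ≈ 0.1861 (local minimum)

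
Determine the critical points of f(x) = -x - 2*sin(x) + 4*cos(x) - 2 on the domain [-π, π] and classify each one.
f'(x) = -4*sin(x) - 2*cos(x) - 1

Solve f'(x) = 0 on [-π, π]:
  f'(x) = 0 ⇔ -4*sin(x) - 2*cos(x) = 1. Write the left side as R·cos(x + φ) with R = √((-2)² + 4²) = 2*sqrt(5), cos φ = -sqrt(5)/5, sin φ = 2*sqrt(5)/5; then cos(x + φ) = sqrt(5)/10. Solve for x and keep the solutions lying in [-π, π].
  ⇒ x = atan((-sqrt(19) - 2)/(-1 + 2*sqrt(19))) ≈ -0.6892, atan((-2 + sqrt(19))/(-2*sqrt(19) - 1)) + pi ≈ 2.9035

f''(x) = 2*sin(x) - 4*cos(x)
Second-derivative test at each critical point:
  f''(-0.6892) = -4.3589 < 0 → local maximum
  f''(2.9035) = 4.3589 > 0 → local minimum

Critical points: x = atan((-sqrt(19) - 2)/(-1 + 2*sqrt(19))) ≈ -0.6892 (local maximum); x = atan((-2 + sqrt(19))/(-2*sqrt(19) - 1)) + pi ≈ 2.9035 (local minimum)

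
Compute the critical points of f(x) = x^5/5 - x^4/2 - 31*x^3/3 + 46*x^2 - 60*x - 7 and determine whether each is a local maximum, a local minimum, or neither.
f'(x) = x^4 - 2*x^3 - 31*x^2 + 92*x - 60

Solve f'(x) = 0:
  Factor: x^4 - 2*x^3 - 31*x^2 + 92*x - 60 = (x - 5)*(x - 2)*(x - 1)*(x + 6) = 0.
  ⇒ x = -6, 1, 2, 5

f''(x) = 4*x^3 - 6*x^2 - 62*x + 92
Second-derivative test at each critical point:
  f''(-6) = -616 < 0 → local maximum
  f''(1) = 28 > 0 → local minimum
  f''(2) = -24 < 0 → local maximum
  f''(5) = 132 > 0 → local minimum

Critical points: x = -6 (local maximum); x = 1 (local minimum); x = 2 (local maximum); x = 5 (local minimum)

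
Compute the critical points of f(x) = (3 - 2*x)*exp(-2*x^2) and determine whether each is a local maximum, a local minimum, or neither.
f'(x) = 2*(2*x*(2*x - 3) - 1)*exp(-2*x^2)

Solve f'(x) = 0:
  f'(x) = (8*x^2 - 12*x - 2)·exp(-2*x^2) and exp(-2*x^2) > 0 for every x, so f'(x) = 0 ⇔ 8*x^2 - 12*x - 2 = 0.
  Factor: 8*x^2 - 12*x - 2 = 2*(4*x^2 - 6*x - 1); 4*x^2 - 6*x - 1 = 0 has no rational roots; quadratic formula: x = (6 ± √52)/8.
  ⇒ x = 3/4 - sqrt(13)/4 ≈ -0.1514, 3/4 + sqrt(13)/4 ≈ 1.6514

f''(x) = 4*(4*x^2*(3 - 2*x) + 6*x - 3)*exp(-2*x^2)
Second-derivative test at each critical point:
  f''(-0.1514) = -13.7761 < 0 → local maximum
  f''(1.6514) = 0.0617 > 0 → local minimum

Critical points: x = 3/4 - sqrt(13)/4 ≈ -0.1514 (local maximum); x = 3/4 + sqrt(13)/4 ≈ 1.6514 (local minimum)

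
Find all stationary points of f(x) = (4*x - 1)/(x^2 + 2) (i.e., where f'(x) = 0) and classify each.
f'(x) = 2*(-2*x^2 + x + 4)/(x^4 + 4*x^2 + 4)

Solve f'(x) = 0:
  f'(x) = -2*(2*x^2 - x - 4)/(x^2 + 2)^2; the denominator is positive wherever f is defined, so f'(x) = 0 ⇔ -4*x^2 + 2*x + 8 = 0.
  Factor: -4*x^2 + 2*x + 8 = -2*(2*x^2 - x - 4); 2*x^2 - x - 4 = 0 has no rational roots; quadratic formula: x = (1 ± √33)/4.
  ⇒ x = 1/4 - sqrt(33)/4 ≈ -1.1861, 1/4 + sqrt(33)/4 ≈ 1.6861

f''(x) = 2*(4*x^2*(4*x - 1) + (1 - 12*x)*(x^2 + 2))/(x^2 + 2)^3
Second-derivative test at each critical point:
  f''(-1.1861) = 0.9898 > 0 → local minimum
  f''(1.6861) = -0.4898 < 0 → local maximum

Critical points: x = 1/4 - sqrt(33)/4 ≈ -1.1861 (local minimum); x = 1/4 + sqrt(33)/4 ≈ 1.6861 (local maximum)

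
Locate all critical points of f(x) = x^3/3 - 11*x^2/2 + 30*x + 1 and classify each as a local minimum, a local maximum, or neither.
f'(x) = x^2 - 11*x + 30

Solve f'(x) = 0:
  Factor: x^2 - 11*x + 30 = (x - 6)*(x - 5) = 0.
  ⇒ x = 5, 6

f''(x) = 2*x - 11
Second-derivative test at each critical point:
  f''(5) = -1 < 0 → local maximum
  f''(6) = 1 > 0 → local minimum

Critical points: x = 5 (local maximum); x = 6 (local minimum)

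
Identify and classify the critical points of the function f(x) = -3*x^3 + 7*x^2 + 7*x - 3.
f'(x) = -9*x^2 + 14*x + 7

Solve f'(x) = 0:
  9*x^2 - 14*x - 7 = 0 has no rational roots; quadratic formula: x = (14 ± √448)/18.
  ⇒ x = 7/9 - 4*sqrt(7)/9 ≈ -0.3981, 7/9 + 4*sqrt(7)/9 ≈ 1.9537

f''(x) = 14 - 18*x
Second-derivative test at each critical point:
  f''(-0.3981) = 21.1660 > 0 → local minimum
  f''(1.9537) = -21.1660 < 0 → local maximum

Critical points: x = 7/9 - 4*sqrt(7)/9 ≈ -0.3981 (local minimum); x = 7/9 + 4*sqrt(7)/9 ≈ 1.9537 (local maximum)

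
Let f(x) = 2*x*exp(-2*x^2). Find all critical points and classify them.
f'(x) = 2*(1 - 4*x^2)*exp(-2*x^2)

Solve f'(x) = 0:
  f'(x) = (2 - 8*x^2)·exp(-2*x^2) and exp(-2*x^2) > 0 for every x, so f'(x) = 0 ⇔ 2 - 8*x^2 = 0.
  Factor: 2 - 8*x^2 = -2*(2*x - 1)*(2*x + 1) = 0.
  ⇒ x = -1/2, 1/2

f''(x) = (32*x^3 - 24*x)*exp(-2*x^2)
Second-derivative test at each critical point:
  f''(-1/2) = 4.8522 > 0 → local minimum
  f''(1/2) = -4.8522 < 0 → local maximum

Critical points: x = -1/2 (local minimum); x = 1/2 (local maximum)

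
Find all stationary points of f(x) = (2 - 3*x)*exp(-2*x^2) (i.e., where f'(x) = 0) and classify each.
f'(x) = (4*x*(3*x - 2) - 3)*exp(-2*x^2)

Solve f'(x) = 0:
  f'(x) = (12*x^2 - 8*x - 3)·exp(-2*x^2) and exp(-2*x^2) > 0 for every x, so f'(x) = 0 ⇔ 12*x^2 - 8*x - 3 = 0.
  12*x^2 - 8*x - 3 = 0 has no rational roots; quadratic formula: x = (8 ± √208)/24.
  ⇒ x = 1/3 - sqrt(13)/6 ≈ -0.2676, 1/3 + sqrt(13)/6 ≈ 0.9343

f''(x) = 4*(4*x^2*(2 - 3*x) + 9*x - 2)*exp(-2*x^2)
Second-derivative test at each critical point:
  f''(-0.2676) = -12.4979 < 0 → local maximum
  f''(0.9343) = 2.5171 > 0 → local minimum

Critical points: x = 1/3 - sqrt(13)/6 ≈ -0.2676 (local maximum); x = 1/3 + sqrt(13)/6 ≈ 0.9343 (local minimum)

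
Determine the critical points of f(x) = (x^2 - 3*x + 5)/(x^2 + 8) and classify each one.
f'(x) = 3*(x^2 + 2*x - 8)/(x^4 + 16*x^2 + 64)

Solve f'(x) = 0:
  f'(x) = 3*(x - 2)*(x + 4)/(x^2 + 8)^2; the denominator is positive wherever f is defined, so f'(x) = 0 ⇔ 3*x^2 + 6*x - 24 = 0.
  Factor: 3*x^2 + 6*x - 24 = 3*(x - 2)*(x + 4) = 0.
  ⇒ x = -4, 2

f''(x) = 6*(-x^3 - 3*x^2 + 24*x + 8)/(x^6 + 24*x^4 + 192*x^2 + 512)
Second-derivative test at each critical point:
  f''(-4) = -1/32 < 0 → local maximum
  f''(2) = 1/8 > 0 → local minimum

Critical points: x = -4 (local maximum); x = 2 (local minimum)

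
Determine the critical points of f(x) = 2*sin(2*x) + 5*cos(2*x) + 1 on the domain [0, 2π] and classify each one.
f'(x) = -10*sin(2*x) + 4*cos(2*x)

Solve f'(x) = 0 on [0, 2π]:
  f'(x) = 0 ⇔ 2*cos(2*x) = 5*sin(2*x) ⇔ tan(2*x) = 2/5, i.e. 2*x = arctan(2/5) + nπ; keep the solutions lying in [0, 2π].
  ⇒ x = atan(2/5)/2 ≈ 0.1903, atan(2/5)/2 + pi/2 ≈ 1.7610, atan(2/5)/2 + pi ≈ 3.3318, atan(2/5)/2 + 3*pi/2 ≈ 4.9026

f''(x) = -8*sin(2*x) - 20*cos(2*x)
Second-derivative test at each critical point:
  f''(0.1903) = -21.5407 < 0 → local maximum
  f''(1.7610) = 21.5407 > 0 → local minimum
  f''(3.3318) = -21.5407 < 0 → local maximum
  f''(4.9026) = 21.5407 > 0 → local minimum

Critical points: x = atan(2/5)/2 ≈ 0.1903 (local maximum); x = atan(2/5)/2 + pi/2 ≈ 1.7610 (local minimum); x = atan(2/5)/2 + pi ≈ 3.3318 (local maximum); x = atan(2/5)/2 + 3*pi/2 ≈ 4.9026 (local minimum)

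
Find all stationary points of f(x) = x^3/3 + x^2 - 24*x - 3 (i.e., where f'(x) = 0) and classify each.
f'(x) = x^2 + 2*x - 24

Solve f'(x) = 0:
  Factor: x^2 + 2*x - 24 = (x - 4)*(x + 6) = 0.
  ⇒ x = -6, 4

f''(x) = 2*x + 2
Second-derivative test at each critical point:
  f''(-6) = -10 < 0 → local maximum
  f''(4) = 10 > 0 → local minimum

Critical points: x = -6 (local maximum); x = 4 (local minimum)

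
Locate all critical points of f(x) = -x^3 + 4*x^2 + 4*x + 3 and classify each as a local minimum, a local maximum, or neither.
f'(x) = -3*x^2 + 8*x + 4

Solve f'(x) = 0:
  3*x^2 - 8*x - 4 = 0 has no rational roots; quadratic formula: x = (8 ± √112)/6.
  ⇒ x = 4/3 - 2*sqrt(7)/3 ≈ -0.4305, 4/3 + 2*sqrt(7)/3 ≈ 3.0972

f''(x) = 8 - 6*x
Second-derivative test at each critical point:
  f''(-0.4305) = 10.5830 > 0 → local minimum
  f''(3.0972) = -10.5830 < 0 → local maximum

Critical points: x = 4/3 - 2*sqrt(7)/3 ≈ -0.4305 (local minimum); x = 4/3 + 2*sqrt(7)/3 ≈ 3.0972 (local maximum)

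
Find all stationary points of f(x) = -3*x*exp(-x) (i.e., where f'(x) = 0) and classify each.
f'(x) = 3*(x - 1)*exp(-x)

Solve f'(x) = 0:
  f'(x) = (3*x - 3)·exp(-x) and exp(-x) > 0 for every x, so f'(x) = 0 ⇔ 3*x - 3 = 0.
  Factor: 3*x - 3 = 3*(x - 1) = 0.
  ⇒ x = 1

f''(x) = 3*(2 - x)*exp(-x)
Second-derivative test at each critical point:
  f''(1) = 1.1036 > 0 → local minimum

Critical points: x = 1 (local minimum)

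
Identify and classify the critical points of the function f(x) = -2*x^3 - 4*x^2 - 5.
f'(x) = 2*x*(-3*x - 4)

Solve f'(x) = 0:
  Factor: -6*x^2 - 8*x = -2*x*(3*x + 4) = 0.
  ⇒ x = -4/3, 0

f''(x) = -12*x - 8
Second-derivative test at each critical point:
  f''(-4/3) = 8 > 0 → local minimum
  f''(0) = -8 < 0 → local maximum

Critical points: x = -4/3 (local minimum); x = 0 (local maximum)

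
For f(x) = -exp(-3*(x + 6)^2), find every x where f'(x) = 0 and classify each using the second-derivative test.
f'(x) = 6*(x + 6)*exp(-3*(x + 6)^2)

Solve f'(x) = 0:
  f'(x) = (6*x + 36)·exp(-3*(x + 6)^2) and exp(-3*(x + 6)^2) > 0 for every x, so f'(x) = 0 ⇔ 6*x + 36 = 0.
  Factor: 6*x + 36 = 6*(x + 6) = 0.
  ⇒ x = -6

f''(x) = 6*(1 - 6*(x + 6)^2)*exp(-3*(x + 6)^2)
Second-derivative test at each critical point:
  f''(-6) = 6 > 0 → local minimum

Critical points: x = -6 (local minimum)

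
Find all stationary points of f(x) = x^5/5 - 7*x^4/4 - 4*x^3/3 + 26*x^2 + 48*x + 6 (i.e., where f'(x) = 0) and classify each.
f'(x) = x^4 - 7*x^3 - 4*x^2 + 52*x + 48

Solve f'(x) = 0:
  Factor: x^4 - 7*x^3 - 4*x^2 + 52*x + 48 = (x - 6)*(x - 4)*(x + 1)*(x + 2) = 0.
  ⇒ x = -2, -1, 4, 6

f''(x) = 4*x^3 - 21*x^2 - 8*x + 52
Second-derivative test at each critical point:
  f''(-2) = -48 < 0 → local maximum
  f''(-1) = 35 > 0 → local minimum
  f''(4) = -60 < 0 → local maximum
  f''(6) = 112 > 0 → local minimum

Critical points: x = -2 (local maximum); x = -1 (local minimum); x = 4 (local maximum); x = 6 (local minimum)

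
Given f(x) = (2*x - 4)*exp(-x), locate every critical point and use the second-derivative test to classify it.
f'(x) = 2*(3 - x)*exp(-x)

Solve f'(x) = 0:
  f'(x) = (6 - 2*x)·exp(-x) and exp(-x) > 0 for every x, so f'(x) = 0 ⇔ 6 - 2*x = 0.
  Factor: 6 - 2*x = -2*(x - 3) = 0.
  ⇒ x = 3

f''(x) = 2*(x - 4)*exp(-x)
Second-derivative test at each critical point:
  f''(3) = -0.0996 < 0 → local maximum

Critical points: x = 3 (local maximum)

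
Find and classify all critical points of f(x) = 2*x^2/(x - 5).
f'(x) = 2*x*(x - 10)/(x^2 - 10*x + 25)

Solve f'(x) = 0:
  f'(x) = 2*x*(x - 10)/(x - 5)^2; the denominator is positive wherever f is defined, so f'(x) = 0 ⇔ 2*x^2 - 20*x = 0.
  Factor: 2*x^2 - 20*x = 2*x*(x - 10) = 0.
  ⇒ x = 0, 10

f''(x) = 100/(x^3 - 15*x^2 + 75*x - 125)
Second-derivative test at each critical point:
  f''(0) = -4/5 < 0 → local maximum
  f''(10) = 4/5 > 0 → local minimum

Critical points: x = 0 (local maximum); x = 10 (local minimum)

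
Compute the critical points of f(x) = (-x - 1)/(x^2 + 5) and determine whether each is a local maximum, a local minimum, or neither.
f'(x) = (-x^2 + 2*x*(x + 1) - 5)/(x^2 + 5)^2

Solve f'(x) = 0:
  f'(x) = (x^2 + 2*x - 5)/(x^2 + 5)^2; the denominator is positive wherever f is defined, so f'(x) = 0 ⇔ x^2 + 2*x - 5 = 0.
  x^2 + 2*x - 5 = 0 has no rational roots; quadratic formula: x = (-2 ± √24)/2.
  ⇒ x = -sqrt(6) - 1 ≈ -3.4495, -1 + sqrt(6) ≈ 1.4495

f''(x) = 2*(-4*x^2*(x + 1) + (3*x + 1)*(x^2 + 5))/(x^2 + 5)^3
Second-derivative test at each critical point:
  f''(-3.4495) = -0.0172 < 0 → local maximum
  f''(1.4495) = 0.0972 > 0 → local minimum

Critical points: x = -sqrt(6) - 1 ≈ -3.4495 (local maximum); x = -1 + sqrt(6) ≈ 1.4495 (local minimum)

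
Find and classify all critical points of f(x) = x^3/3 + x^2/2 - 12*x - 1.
f'(x) = x^2 + x - 12

Solve f'(x) = 0:
  Factor: x^2 + x - 12 = (x - 3)*(x + 4) = 0.
  ⇒ x = -4, 3

f''(x) = 2*x + 1
Second-derivative test at each critical point:
  f''(-4) = -7 < 0 → local maximum
  f''(3) = 7 > 0 → local minimum

Critical points: x = -4 (local maximum); x = 3 (local minimum)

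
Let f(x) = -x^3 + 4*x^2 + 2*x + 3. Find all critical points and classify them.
f'(x) = -3*x^2 + 8*x + 2

Solve f'(x) = 0:
  3*x^2 - 8*x - 2 = 0 has no rational roots; quadratic formula: x = (8 ± √88)/6.
  ⇒ x = 4/3 - sqrt(22)/3 ≈ -0.2301, 4/3 + sqrt(22)/3 ≈ 2.8968

f''(x) = 8 - 6*x
Second-derivative test at each critical point:
  f''(-0.2301) = 9.3808 > 0 → local minimum
  f''(2.8968) = -9.3808 < 0 → local maximum

Critical points: x = 4/3 - sqrt(22)/3 ≈ -0.2301 (local minimum); x = 4/3 + sqrt(22)/3 ≈ 2.8968 (local maximum)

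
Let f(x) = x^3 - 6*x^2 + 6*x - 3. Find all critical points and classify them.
f'(x) = 3*x^2 - 12*x + 6

Solve f'(x) = 0:
  Factor: 3*x^2 - 12*x + 6 = 3*(x^2 - 4*x + 2); x^2 - 4*x + 2 = 0 has no rational roots; quadratic formula: x = (4 ± √8)/2.
  ⇒ x = 2 - sqrt(2) ≈ 0.5858, sqrt(2) + 2 ≈ 3.4142

f''(x) = 6*x - 12
Second-derivative test at each critical point:
  f''(0.5858) = -8.4853 < 0 → local maximum
  f''(3.4142) = 8.4853 > 0 → local minimum

Critical points: x = 2 - sqrt(2) ≈ 0.5858 (local maximum); x = sqrt(2) + 2 ≈ 3.4142 (local minimum)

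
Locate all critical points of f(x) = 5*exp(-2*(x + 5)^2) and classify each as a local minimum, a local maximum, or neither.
f'(x) = 20*(-x - 5)*exp(-2*(x + 5)^2)

Solve f'(x) = 0:
  f'(x) = (-20*x - 100)·exp(-2*(x + 5)^2) and exp(-2*(x + 5)^2) > 0 for every x, so f'(x) = 0 ⇔ -20*x - 100 = 0.
  Factor: -20*x - 100 = -20*(x + 5) = 0.
  ⇒ x = -5

f''(x) = 20*(4*(x + 5)^2 - 1)*exp(-2*(x + 5)^2)
Second-derivative test at each critical point:
  f''(-5) = -20 < 0 → local maximum

Critical points: x = -5 (local maximum)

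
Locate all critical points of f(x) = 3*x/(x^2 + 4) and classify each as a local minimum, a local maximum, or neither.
f'(x) = 3*(4 - x^2)/(x^4 + 8*x^2 + 16)

Solve f'(x) = 0:
  f'(x) = -3*(x - 2)*(x + 2)/(x^2 + 4)^2; the denominator is positive wherever f is defined, so f'(x) = 0 ⇔ 12 - 3*x^2 = 0.
  Factor: 12 - 3*x^2 = -3*(x - 2)*(x + 2) = 0.
  ⇒ x = -2, 2

f''(x) = 6*x*(x^2 - 12)/(x^2 + 4)^3
Second-derivative test at each critical point:
  f''(-2) = 3/16 > 0 → local minimum
  f''(2) = -3/16 < 0 → local maximum

Critical points: x = -2 (local minimum); x = 2 (local maximum)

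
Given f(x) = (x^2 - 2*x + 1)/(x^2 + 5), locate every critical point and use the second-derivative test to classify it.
f'(x) = 2*(x^2 + 4*x - 5)/(x^4 + 10*x^2 + 25)

Solve f'(x) = 0:
  f'(x) = 2*(x - 1)*(x + 5)/(x^2 + 5)^2; the denominator is positive wherever f is defined, so f'(x) = 0 ⇔ 2*x^2 + 8*x - 10 = 0.
  Factor: 2*x^2 + 8*x - 10 = 2*(x - 1)*(x + 5) = 0.
  ⇒ x = -5, 1

f''(x) = 4*(-x^3 - 6*x^2 + 15*x + 10)/(x^6 + 15*x^4 + 75*x^2 + 125)
Second-derivative test at each critical point:
  f''(-5) = -1/75 < 0 → local maximum
  f''(1) = 1/3 > 0 → local minimum

Critical points: x = -5 (local maximum); x = 1 (local minimum)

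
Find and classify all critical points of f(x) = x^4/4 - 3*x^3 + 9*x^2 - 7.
f'(x) = x*(x^2 - 9*x + 18)

Solve f'(x) = 0:
  Factor: x^3 - 9*x^2 + 18*x = x*(x - 6)*(x - 3) = 0.
  ⇒ x = 0, 3, 6

f''(x) = 3*x^2 - 18*x + 18
Second-derivative test at each critical point:
  f''(0) = 18 > 0 → local minimum
  f''(3) = -9 < 0 → local maximum
  f''(6) = 18 > 0 → local minimum

Critical points: x = 0 (local minimum); x = 3 (local maximum); x = 6 (local minimum)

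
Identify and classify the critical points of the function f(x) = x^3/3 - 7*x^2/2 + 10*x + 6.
f'(x) = x^2 - 7*x + 10

Solve f'(x) = 0:
  Factor: x^2 - 7*x + 10 = (x - 5)*(x - 2) = 0.
  ⇒ x = 2, 5

f''(x) = 2*x - 7
Second-derivative test at each critical point:
  f''(2) = -3 < 0 → local maximum
  f''(5) = 3 > 0 → local minimum

Critical points: x = 2 (local maximum); x = 5 (local minimum)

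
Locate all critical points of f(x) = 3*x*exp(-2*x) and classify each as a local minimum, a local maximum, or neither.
f'(x) = 3*(1 - 2*x)*exp(-2*x)

Solve f'(x) = 0:
  f'(x) = (3 - 6*x)·exp(-2*x) and exp(-2*x) > 0 for every x, so f'(x) = 0 ⇔ 3 - 6*x = 0.
  Factor: 3 - 6*x = -3*(2*x - 1) = 0.
  ⇒ x = 1/2

f''(x) = 12*(x - 1)*exp(-2*x)
Second-derivative test at each critical point:
  f''(1/2) = -2.2073 < 0 → local maximum

Critical points: x = 1/2 (local maximum)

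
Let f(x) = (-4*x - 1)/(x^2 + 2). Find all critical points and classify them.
f'(x) = 2*(2*x^2 + x - 4)/(x^4 + 4*x^2 + 4)

Solve f'(x) = 0:
  f'(x) = 2*(2*x^2 + x - 4)/(x^2 + 2)^2; the denominator is positive wherever f is defined, so f'(x) = 0 ⇔ 4*x^2 + 2*x - 8 = 0.
  Factor: 4*x^2 + 2*x - 8 = 2*(2*x^2 + x - 4); 2*x^2 + x - 4 = 0 has no rational roots; quadratic formula: x = (-1 ± √33)/4.
  ⇒ x = -sqrt(33)/4 - 1/4 ≈ -1.6861, -1/4 + sqrt(33)/4 ≈ 1.1861

f''(x) = 2*(-4*x^2*(4*x + 1) + (12*x + 1)*(x^2 + 2))/(x^2 + 2)^3
Second-derivative test at each critical point:
  f''(-1.6861) = -0.4898 < 0 → local maximum
  f''(1.1861) = 0.9898 > 0 → local minimum

Critical points: x = -sqrt(33)/4 - 1/4 ≈ -1.6861 (local maximum); x = -1/4 + sqrt(33)/4 ≈ 1.1861 (local minimum)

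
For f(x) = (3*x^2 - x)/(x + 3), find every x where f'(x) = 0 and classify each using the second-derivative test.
f'(x) = 3*(x^2 + 6*x - 1)/(x^2 + 6*x + 9)

Solve f'(x) = 0:
  f'(x) = 3*(x^2 + 6*x - 1)/(x + 3)^2; the denominator is positive wherever f is defined, so f'(x) = 0 ⇔ 3*x^2 + 18*x - 3 = 0.
  Factor: 3*x^2 + 18*x - 3 = 3*(x^2 + 6*x - 1); x^2 + 6*x - 1 = 0 has no rational roots; quadratic formula: x = (-6 ± √40)/2.
  ⇒ x = -sqrt(10) - 3 ≈ -6.1623, -3 + sqrt(10) ≈ 0.1623

f''(x) = 60/(x^3 + 9*x^2 + 27*x + 27)
Second-derivative test at each critical point:
  f''(-6.1623) = -1.8974 < 0 → local maximum
  f''(0.1623) = 1.8974 > 0 → local minimum

Critical points: x = -sqrt(10) - 3 ≈ -6.1623 (local maximum); x = -3 + sqrt(10) ≈ 0.1623 (local minimum)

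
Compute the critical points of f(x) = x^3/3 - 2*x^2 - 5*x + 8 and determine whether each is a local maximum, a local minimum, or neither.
f'(x) = x^2 - 4*x - 5

Solve f'(x) = 0:
  Factor: x^2 - 4*x - 5 = (x - 5)*(x + 1) = 0.
  ⇒ x = -1, 5

f''(x) = 2*x - 4
Second-derivative test at each critical point:
  f''(-1) = -6 < 0 → local maximum
  f''(5) = 6 > 0 → local minimum

Critical points: x = -1 (local maximum); x = 5 (local minimum)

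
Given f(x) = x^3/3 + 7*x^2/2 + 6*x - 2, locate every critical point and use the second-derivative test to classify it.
f'(x) = x^2 + 7*x + 6

Solve f'(x) = 0:
  Factor: x^2 + 7*x + 6 = (x + 1)*(x + 6) = 0.
  ⇒ x = -6, -1

f''(x) = 2*x + 7
Second-derivative test at each critical point:
  f''(-6) = -5 < 0 → local maximum
  f''(-1) = 5 > 0 → local minimum

Critical points: x = -6 (local maximum); x = -1 (local minimum)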